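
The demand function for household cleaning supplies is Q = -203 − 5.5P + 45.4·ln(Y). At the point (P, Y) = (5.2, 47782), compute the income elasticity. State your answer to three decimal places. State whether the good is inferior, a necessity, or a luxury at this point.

At P = 5.2, Y = 47782: Q = 257.558.
Holding P constant, ∂Q/∂Y = 45.4/Y = 0.000950149.
η_Y = (∂Q/∂Y)·(Y/Q) = 0.000950149 × (47782/257.558) = 0.176.
Since 0 < η < 1, this is a necessity.

0.176 (necessity)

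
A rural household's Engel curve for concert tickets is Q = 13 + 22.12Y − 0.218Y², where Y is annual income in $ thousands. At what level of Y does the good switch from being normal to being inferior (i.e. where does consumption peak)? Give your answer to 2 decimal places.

dQ/dY = 22.12 − 0.436Y.
The good is inferior where dQ/dY < 0. Setting dQ/dY = 0 gives Y = 22.12 / 0.436 = 50.73.

50.73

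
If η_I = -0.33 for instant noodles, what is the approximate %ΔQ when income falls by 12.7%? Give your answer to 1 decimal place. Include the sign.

%ΔQ ≈ η × %ΔI = -0.33 × (-12.7%) = 4.2%.

4.2%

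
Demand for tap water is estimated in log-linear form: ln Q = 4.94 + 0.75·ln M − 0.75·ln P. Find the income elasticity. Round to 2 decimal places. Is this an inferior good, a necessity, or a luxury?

In a log-linear demand, the coefficient on ln M is the income elasticity.
So η = 0.75.
0 < η < 1 ⇒ necessity.

0.75 (necessity)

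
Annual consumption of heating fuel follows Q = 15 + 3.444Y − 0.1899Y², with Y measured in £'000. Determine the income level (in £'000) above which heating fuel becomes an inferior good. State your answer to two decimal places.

dQ/dY = 3.444 − 0.3798Y.
The good is inferior where dQ/dY < 0. Setting dQ/dY = 0 gives Y = 3.444 / 0.3798 = 9.07.

9.07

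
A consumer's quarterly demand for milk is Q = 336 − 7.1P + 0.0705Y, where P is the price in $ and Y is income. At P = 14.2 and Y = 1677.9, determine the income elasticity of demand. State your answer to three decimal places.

At P = 14.2, Y = 1677.9: Q = 353.472.
Holding P constant, ∂Q/∂Y = 0.0705.
η_Y = (∂Q/∂Y)·(Y/Q) = 0.0705 × (1677.9/353.472) = 0.335.

0.335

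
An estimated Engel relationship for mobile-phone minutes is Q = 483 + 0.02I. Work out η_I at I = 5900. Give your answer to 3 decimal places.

0.196

At I = 5900: Q = 601.000.
dQ/dI = 0.02.
η = (dQ/dI)·(I/Q) = 0.02 × (5900/601.000) = 0.196.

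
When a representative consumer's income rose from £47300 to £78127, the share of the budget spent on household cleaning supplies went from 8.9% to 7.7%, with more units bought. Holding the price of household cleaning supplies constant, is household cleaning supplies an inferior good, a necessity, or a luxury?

necessity

Quantity rises but the budget share falls as income rises, so 0 < η < 1.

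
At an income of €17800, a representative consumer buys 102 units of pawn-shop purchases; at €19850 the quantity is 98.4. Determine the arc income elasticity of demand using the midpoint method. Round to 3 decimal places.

ΔQ = 98.4 − 102 = -3.6; midpoint Q̄ = (102 + 98.4)/2 = 100.2.
ΔI = 19850 − 17800 = 2050; midpoint Ī = (17800 + 19850)/2 = 18825.
η = (ΔQ/Q̄) ÷ (ΔI/Ī) = (-3.6/100.2) ÷ (2050/18825) = -0.330.

-0.330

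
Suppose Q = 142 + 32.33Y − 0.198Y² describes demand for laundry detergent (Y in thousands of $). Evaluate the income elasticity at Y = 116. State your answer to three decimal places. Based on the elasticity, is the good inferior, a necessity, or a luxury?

At Y = 116: Q = 1227.9920.
dQ/dY = 32.33 − 0.396Y = -13.60600.
η = (dQ/dY)·(Y/Q) = -13.60600 × (116/1227.9920) = -1.285.
η < 0 ⇒ inferior good.

-1.285 (inferior good)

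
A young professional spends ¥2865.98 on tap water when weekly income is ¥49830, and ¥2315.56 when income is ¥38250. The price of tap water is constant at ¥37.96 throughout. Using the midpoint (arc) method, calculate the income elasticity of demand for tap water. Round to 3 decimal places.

0.808

With a constant price, Q₁ = 2865.98/37.96 = 75.500 and Q₂ = 2315.56/37.96 = 61.000 (equivalently, work directly with expenditure since P cancels).
Midpoint %ΔQ = (2315.56 − 2865.98)/2590.77 = -0.21245; midpoint %ΔI = (38250 − 49830)/44040 = -0.26294.
η = -0.21245 / -0.26294 = 0.808.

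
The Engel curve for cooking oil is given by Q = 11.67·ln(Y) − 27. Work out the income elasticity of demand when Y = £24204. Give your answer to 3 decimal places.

0.129

At Y = 24204: Q = 90.800.
dQ/dY = 11.67/Y = 0.000482152 at this income.
η = (dQ/dY)·(Y/Q) = 0.000482152 × (24204/90.800) = 0.129.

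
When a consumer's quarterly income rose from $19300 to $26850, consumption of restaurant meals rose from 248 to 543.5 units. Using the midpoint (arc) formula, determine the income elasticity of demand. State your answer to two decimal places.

ΔQ = 543.5 − 248 = 295.5; midpoint Q̄ = (248 + 543.5)/2 = 395.75.
ΔI = 26850 − 19300 = 7550; midpoint Ī = (19300 + 26850)/2 = 23075.
η = (ΔQ/Q̄) ÷ (ΔI/Ī) = (295.5/395.75) ÷ (7550/23075) = 2.28.

2.28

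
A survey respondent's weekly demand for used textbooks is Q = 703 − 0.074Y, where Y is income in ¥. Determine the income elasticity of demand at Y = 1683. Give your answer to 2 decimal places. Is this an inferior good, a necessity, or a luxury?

At Y = 1683: Q = 578.458.
dQ/dY = −0.074.
η = (dQ/dY)·(Y/Q) = -0.074 × (1683/578.458) = -0.22.
Since η < 0, the good is an inferior good.

-0.22 (inferior good)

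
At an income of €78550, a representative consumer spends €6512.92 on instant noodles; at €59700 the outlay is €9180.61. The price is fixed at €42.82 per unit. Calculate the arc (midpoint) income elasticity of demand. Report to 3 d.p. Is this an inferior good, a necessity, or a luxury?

With a constant price, Q₁ = 6512.92/42.82 = 152.100 and Q₂ = 9180.61/42.82 = 214.400 (equivalently, work directly with expenditure since P cancels).
Midpoint %ΔQ = (9180.61 − 6512.92)/7846.77 = 0.33997; midpoint %ΔI = (59700 − 78550)/69125 = -0.27269.
η = 0.33997 / -0.27269 = -1.247.
η < 0 ⇒ inferior good.

-1.247 (inferior good)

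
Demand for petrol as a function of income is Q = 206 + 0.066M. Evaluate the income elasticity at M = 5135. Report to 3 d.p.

0.622

At M = 5135: Q = 544.910.
dQ/dM = 0.066.
η = (dQ/dM)·(M/Q) = 0.066 × (5135/544.910) = 0.622.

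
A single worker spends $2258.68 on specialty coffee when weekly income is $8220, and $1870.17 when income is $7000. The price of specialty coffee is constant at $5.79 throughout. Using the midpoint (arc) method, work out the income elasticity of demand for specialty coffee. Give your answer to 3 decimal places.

1.174

With a constant price, Q₁ = 2258.68/5.79 = 390.100 and Q₂ = 1870.17/5.79 = 323.000 (equivalently, work directly with expenditure since P cancels).
Midpoint %ΔQ = (1870.17 − 2258.68)/2064.43 = -0.18819; midpoint %ΔI = (7000 − 8220)/7610 = -0.16032.
η = -0.18819 / -0.16032 = 1.174.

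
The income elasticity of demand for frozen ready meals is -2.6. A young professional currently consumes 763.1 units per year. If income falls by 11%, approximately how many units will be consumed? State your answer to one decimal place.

%ΔQ ≈ η × %ΔI = -2.6 × (-11%) = 28.6%.
New Q ≈ 763.1 × (1 + 0.286) = 981.3.

981.3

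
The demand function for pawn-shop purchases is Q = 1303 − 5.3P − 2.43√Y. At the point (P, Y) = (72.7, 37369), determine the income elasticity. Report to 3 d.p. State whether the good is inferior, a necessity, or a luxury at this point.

-0.524 (inferior good)

At P = 72.7, Y = 37369: Q = 447.945.
Holding P constant, ∂Q/∂Y = -2.43/(2√Y) = -0.00628522.
η_Y = (∂Q/∂Y)·(Y/Q) = -0.00628522 × (37369/447.945) = -0.524.
Since η < 0, this is an inferior good.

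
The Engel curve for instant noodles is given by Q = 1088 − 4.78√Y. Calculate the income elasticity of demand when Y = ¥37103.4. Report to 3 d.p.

At Y = 37103.4: Q = 167.265.
dQ/dY = -4.78/(2√Y) = -0.0124077 at this income.
η = (dQ/dY)·(Y/Q) = -0.0124077 × (37103.4/167.265) = -2.752.

-2.752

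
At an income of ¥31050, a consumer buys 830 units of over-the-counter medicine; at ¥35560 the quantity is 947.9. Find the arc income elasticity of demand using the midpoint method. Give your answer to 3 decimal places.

0.979

ΔQ = 947.9 − 830 = 117.9; midpoint Q̄ = (830 + 947.9)/2 = 888.95.
ΔI = 35560 − 31050 = 4510; midpoint Ī = (31050 + 35560)/2 = 33305.
η = (ΔQ/Q̄) ÷ (ΔI/Ī) = (117.9/888.95) ÷ (4510/33305) = 0.979.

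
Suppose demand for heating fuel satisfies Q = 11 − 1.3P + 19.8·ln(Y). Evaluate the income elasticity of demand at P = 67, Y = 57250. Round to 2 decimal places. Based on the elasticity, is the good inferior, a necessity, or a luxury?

At P = 67, Y = 57250: Q = 140.813.
Holding P constant, ∂Q/∂Y = 19.8/Y = 0.000345852.
η_Y = (∂Q/∂Y)·(Y/Q) = 0.000345852 × (57250/140.813) = 0.14.
Since 0 < η < 1, this is a necessity.

0.14 (necessity)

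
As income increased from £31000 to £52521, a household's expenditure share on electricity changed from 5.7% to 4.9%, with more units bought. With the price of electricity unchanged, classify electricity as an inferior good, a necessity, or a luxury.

Quantity rises but the budget share falls as income rises, so 0 < η < 1.

necessity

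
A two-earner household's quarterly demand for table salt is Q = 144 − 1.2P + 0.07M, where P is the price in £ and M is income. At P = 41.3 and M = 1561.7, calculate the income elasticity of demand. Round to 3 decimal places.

0.537

At P = 41.3, M = 1561.7: Q = 203.759.
Holding P constant, ∂Q/∂M = 0.07.
η_M = (∂Q/∂M)·(M/Q) = 0.07 × (1561.7/203.759) = 0.537.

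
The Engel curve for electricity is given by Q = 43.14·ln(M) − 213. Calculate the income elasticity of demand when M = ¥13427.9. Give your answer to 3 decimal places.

At M = 13427.9: Q = 197.050.
dQ/dM = 43.14/M = 0.00321271 at this income.
η = (dQ/dM)·(M/Q) = 0.00321271 × (13427.9/197.050) = 0.219.

0.219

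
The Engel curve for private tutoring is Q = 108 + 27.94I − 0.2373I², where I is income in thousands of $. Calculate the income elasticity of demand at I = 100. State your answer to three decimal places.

At I = 100: Q = 529.0000.
dQ/dI = 27.94 − 0.4746I = -19.52000.
η = (dQ/dI)·(I/Q) = -19.52000 × (100/529.0000) = -3.690.

-3.690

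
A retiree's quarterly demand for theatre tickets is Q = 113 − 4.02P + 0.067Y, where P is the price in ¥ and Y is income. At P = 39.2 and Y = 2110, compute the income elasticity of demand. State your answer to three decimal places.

At P = 39.2, Y = 2110: Q = 96.786.
Holding P constant, ∂Q/∂Y = 0.067.
η_Y = (∂Q/∂Y)·(Y/Q) = 0.067 × (2110/96.786) = 1.461.

1.461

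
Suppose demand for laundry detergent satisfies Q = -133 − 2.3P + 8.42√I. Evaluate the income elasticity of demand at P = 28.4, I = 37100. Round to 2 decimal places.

At P = 28.4, I = 37100: Q = 1423.487.
Holding P constant, ∂Q/∂I = 8.42/(2√I) = 0.0218572.
η_I = (∂Q/∂I)·(I/Q) = 0.0218572 × (37100/1423.487) = 0.57.

0.57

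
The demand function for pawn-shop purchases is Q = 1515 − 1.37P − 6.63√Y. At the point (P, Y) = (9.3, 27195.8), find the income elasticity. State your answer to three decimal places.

At P = 9.3, Y = 27195.8: Q = 408.896.
Holding P constant, ∂Q/∂Y = -6.63/(2√Y) = -0.0201017.
η_Y = (∂Q/∂Y)·(Y/Q) = -0.0201017 × (27195.8/408.896) = -1.337.

-1.337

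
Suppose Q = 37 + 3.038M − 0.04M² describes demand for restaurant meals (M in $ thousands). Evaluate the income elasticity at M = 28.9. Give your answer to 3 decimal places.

0.230

At M = 28.9: Q = 91.3898.
dQ/dM = 3.038 − 0.08M = 0.72600.
η = (dQ/dM)·(M/Q) = 0.72600 × (28.9/91.3898) = 0.230.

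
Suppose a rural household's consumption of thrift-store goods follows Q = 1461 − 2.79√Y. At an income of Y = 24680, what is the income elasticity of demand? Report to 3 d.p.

-0.214

At Y = 24680: Q = 1022.695.
dQ/dY = -2.79/(2√Y) = -0.00887977 at this income.
η = (dQ/dY)·(Y/Q) = -0.00887977 × (24680/1022.695) = -0.214.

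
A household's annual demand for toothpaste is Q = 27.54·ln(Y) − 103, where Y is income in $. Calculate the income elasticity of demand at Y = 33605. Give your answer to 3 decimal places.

0.150

At Y = 33605: Q = 184.034.
dQ/dY = 27.54/Y = 0.000819521 at this income.
η = (dQ/dY)·(Y/Q) = 0.000819521 × (33605/184.034) = 0.150.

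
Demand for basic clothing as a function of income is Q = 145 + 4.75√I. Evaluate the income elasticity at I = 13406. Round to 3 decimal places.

At I = 13406: Q = 694.975.
dQ/dI = 4.75/(2√I) = 0.0205123 at this income.
η = (dQ/dI)·(I/Q) = 0.0205123 × (13406/694.975) = 0.396.

0.396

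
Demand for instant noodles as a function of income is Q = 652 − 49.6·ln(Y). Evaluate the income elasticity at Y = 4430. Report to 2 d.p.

At Y = 4430: Q = 235.551.
dQ/dY = -49.6/Y = -0.0111964 at this income.
η = (dQ/dY)·(Y/Q) = -0.0111964 × (4430/235.551) = -0.21.

-0.21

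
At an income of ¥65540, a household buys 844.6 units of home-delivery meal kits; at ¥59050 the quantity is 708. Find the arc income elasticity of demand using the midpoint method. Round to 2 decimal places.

ΔQ = 708 − 844.6 = -136.6; midpoint Q̄ = (844.6 + 708)/2 = 776.3.
ΔI = 59050 − 65540 = -6490; midpoint Ī = (65540 + 59050)/2 = 62295.
η = (ΔQ/Q̄) ÷ (ΔI/Ī) = (-136.6/776.3) ÷ (-6490/62295) = 1.69.

1.69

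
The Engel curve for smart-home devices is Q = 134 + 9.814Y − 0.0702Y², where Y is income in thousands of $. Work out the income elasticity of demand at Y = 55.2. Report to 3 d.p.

At Y = 55.2: Q = 461.8306.
dQ/dY = 9.814 − 0.1404Y = 2.06392.
η = (dQ/dY)·(Y/Q) = 2.06392 × (55.2/461.8306) = 0.247.

0.247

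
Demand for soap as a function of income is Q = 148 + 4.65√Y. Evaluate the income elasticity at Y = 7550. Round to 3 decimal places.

0.366

At Y = 7550: Q = 552.042.
dQ/dY = 4.65/(2√Y) = 0.0267577 at this income.
η = (dQ/dY)·(Y/Q) = 0.0267577 × (7550/552.042) = 0.366.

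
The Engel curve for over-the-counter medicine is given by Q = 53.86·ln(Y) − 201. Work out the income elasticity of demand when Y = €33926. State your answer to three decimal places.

At Y = 33926: Q = 360.864.
dQ/dY = 53.86/Y = 0.00158757 at this income.
η = (dQ/dY)·(Y/Q) = 0.00158757 × (33926/360.864) = 0.149.

0.149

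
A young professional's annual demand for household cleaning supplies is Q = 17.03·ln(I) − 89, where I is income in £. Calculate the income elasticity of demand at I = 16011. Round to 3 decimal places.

0.224

At I = 16011: Q = 75.868.
dQ/dI = 17.03/I = 0.00106364 at this income.
η = (dQ/dI)·(I/Q) = 0.00106364 × (16011/75.868) = 0.224.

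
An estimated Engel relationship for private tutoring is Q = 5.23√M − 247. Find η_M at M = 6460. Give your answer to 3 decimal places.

1.212

At M = 6460: Q = 173.357.
dQ/dM = 5.23/(2√M) = 0.0325353 at this income.
η = (dQ/dM)·(M/Q) = 0.0325353 × (6460/173.357) = 1.212.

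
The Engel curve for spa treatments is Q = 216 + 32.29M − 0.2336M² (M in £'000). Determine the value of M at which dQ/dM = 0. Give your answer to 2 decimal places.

69.11

dQ/dM = 32.29 − 0.4672M.
The good is inferior where dQ/dM < 0. Setting dQ/dM = 0 gives M = 32.29 / 0.4672 = 69.11.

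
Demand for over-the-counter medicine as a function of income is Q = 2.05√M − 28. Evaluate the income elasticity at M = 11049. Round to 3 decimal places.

0.575

At M = 11049: Q = 187.484.
dQ/dM = 2.05/(2√M) = 0.0097513 at this income.
η = (dQ/dM)·(M/Q) = 0.0097513 × (11049/187.484) = 0.575.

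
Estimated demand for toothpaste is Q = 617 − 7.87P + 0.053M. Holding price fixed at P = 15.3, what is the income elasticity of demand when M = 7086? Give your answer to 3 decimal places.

At P = 15.3, M = 7086: Q = 872.147.
Holding P constant, ∂Q/∂M = 0.053.
η_M = (∂Q/∂M)·(M/Q) = 0.053 × (7086/872.147) = 0.431.

0.431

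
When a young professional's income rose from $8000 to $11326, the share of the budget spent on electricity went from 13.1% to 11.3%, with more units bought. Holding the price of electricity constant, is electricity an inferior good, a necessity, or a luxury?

necessity

Quantity rises but the budget share falls as income rises, so 0 < η < 1.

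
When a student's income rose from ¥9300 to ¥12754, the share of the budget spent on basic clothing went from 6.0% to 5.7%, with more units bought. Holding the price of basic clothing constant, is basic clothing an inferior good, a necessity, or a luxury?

Quantity rises but the budget share falls as income rises, so 0 < η < 1.

necessity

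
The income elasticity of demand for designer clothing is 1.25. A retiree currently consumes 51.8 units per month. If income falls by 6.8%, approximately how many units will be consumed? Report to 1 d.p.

%ΔQ ≈ η × %ΔI = 1.25 × (-6.8%) = -8.5%.
New Q ≈ 51.8 × (1 − 0.085) = 47.4.

47.4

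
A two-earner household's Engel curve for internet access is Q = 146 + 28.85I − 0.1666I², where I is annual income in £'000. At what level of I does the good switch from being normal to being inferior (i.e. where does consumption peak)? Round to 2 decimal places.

dQ/dI = 28.85 − 0.3332I.
The good is inferior where dQ/dI < 0. Setting dQ/dI = 0 gives I = 28.85 / 0.3332 = 86.58.

86.58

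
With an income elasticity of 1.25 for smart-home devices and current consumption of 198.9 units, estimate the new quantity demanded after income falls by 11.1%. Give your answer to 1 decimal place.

171.3

%ΔQ ≈ η × %ΔI = 1.25 × (-11.1%) = -13.875%.
New Q ≈ 198.9 × (1 − 0.13875) = 171.3.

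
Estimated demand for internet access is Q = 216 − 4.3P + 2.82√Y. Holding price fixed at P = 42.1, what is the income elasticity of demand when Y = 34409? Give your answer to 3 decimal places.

0.469

At P = 42.1, Y = 34409: Q = 558.070.
Holding P constant, ∂Q/∂Y = 2.82/(2√Y) = 0.00760122.
η_Y = (∂Q/∂Y)·(Y/Q) = 0.00760122 × (34409/558.070) = 0.469.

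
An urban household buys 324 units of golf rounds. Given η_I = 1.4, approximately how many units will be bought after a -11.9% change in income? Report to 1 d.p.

270.0

%ΔQ ≈ η × %ΔI = 1.4 × (-11.9%) = -16.66%.
New Q ≈ 324 × (1 − 0.1666) = 270.0.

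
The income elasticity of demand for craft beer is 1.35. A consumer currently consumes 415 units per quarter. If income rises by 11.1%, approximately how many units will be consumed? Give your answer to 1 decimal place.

%ΔQ ≈ η × %ΔI = 1.35 × 11.1% = 14.985%.
New Q ≈ 415 × (1 + 0.14985) = 477.2.

477.2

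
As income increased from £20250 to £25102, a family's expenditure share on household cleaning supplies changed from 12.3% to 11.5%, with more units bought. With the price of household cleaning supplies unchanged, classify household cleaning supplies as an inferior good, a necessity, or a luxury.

necessity

Quantity rises but the budget share falls as income rises, so 0 < η < 1.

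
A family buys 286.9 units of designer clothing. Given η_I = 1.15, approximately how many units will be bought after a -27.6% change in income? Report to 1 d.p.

%ΔQ ≈ η × %ΔI = 1.15 × (-27.6%) = -31.74%.
New Q ≈ 286.9 × (1 − 0.3174) = 195.8.

195.8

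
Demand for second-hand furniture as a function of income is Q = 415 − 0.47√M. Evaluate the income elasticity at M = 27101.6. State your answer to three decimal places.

At M = 27101.6: Q = 337.626.
dQ/dM = -0.47/(2√M) = -0.00142748 at this income.
η = (dQ/dM)·(M/Q) = -0.00142748 × (27101.6/337.626) = -0.115.

-0.115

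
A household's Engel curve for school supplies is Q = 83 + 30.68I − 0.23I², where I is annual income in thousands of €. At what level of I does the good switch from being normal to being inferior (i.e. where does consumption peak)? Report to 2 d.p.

dQ/dI = 30.68 − 0.46I.
The good is inferior where dQ/dI < 0. Setting dQ/dI = 0 gives I = 30.68 / 0.46 = 66.70.

66.70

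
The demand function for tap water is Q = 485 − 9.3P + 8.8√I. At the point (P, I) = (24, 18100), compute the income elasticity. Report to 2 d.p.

At P = 24, I = 18100: Q = 1445.719.
Holding P constant, ∂Q/∂I = 8.8/(2√I) = 0.0327049.
η_I = (∂Q/∂I)·(I/Q) = 0.0327049 × (18100/1445.719) = 0.41.

0.41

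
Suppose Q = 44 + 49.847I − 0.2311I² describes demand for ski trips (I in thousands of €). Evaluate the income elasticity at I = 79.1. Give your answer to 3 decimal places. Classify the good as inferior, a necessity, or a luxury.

0.414 (necessity)

At I = 79.1: Q = 2540.9489.
dQ/dI = 49.847 − 0.4622I = 13.28698.
η = (dQ/dI)·(I/Q) = 13.28698 × (79.1/2540.9489) = 0.414.
0 < η < 1 ⇒ necessity.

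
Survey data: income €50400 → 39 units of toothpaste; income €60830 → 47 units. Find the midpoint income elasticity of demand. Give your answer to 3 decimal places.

ΔQ = 47 − 39 = 8; midpoint Q̄ = (39 + 47)/2 = 43.
ΔI = 60830 − 50400 = 10430; midpoint Ī = (50400 + 60830)/2 = 55615.
η = (ΔQ/Q̄) ÷ (ΔI/Ī) = (8/43) ÷ (10430/55615) = 0.992.

0.992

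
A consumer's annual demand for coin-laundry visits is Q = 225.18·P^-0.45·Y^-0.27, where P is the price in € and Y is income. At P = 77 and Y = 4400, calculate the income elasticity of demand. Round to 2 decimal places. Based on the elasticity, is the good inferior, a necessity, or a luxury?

For a multiplicative demand Q = A·P^α·Y^β, the income elasticity is β everywhere.
Here β = -0.27, so η = -0.27.
Since η < 0, this is an inferior good.

-0.27 (inferior good)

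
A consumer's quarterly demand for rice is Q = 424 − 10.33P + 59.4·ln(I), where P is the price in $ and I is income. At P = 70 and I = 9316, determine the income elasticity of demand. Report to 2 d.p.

0.24

At P = 70, I = 9316: Q = 243.786.
Holding P constant, ∂Q/∂I = 59.4/I = 0.00637613.
η_I = (∂Q/∂I)·(I/Q) = 0.00637613 × (9316/243.786) = 0.24.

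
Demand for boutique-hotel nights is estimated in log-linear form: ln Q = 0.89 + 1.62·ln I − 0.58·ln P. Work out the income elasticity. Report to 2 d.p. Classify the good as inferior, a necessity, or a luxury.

In a log-linear demand, the coefficient on ln I is the income elasticity.
So η = 1.62.
η > 1 ⇒ luxury.

1.62 (luxury)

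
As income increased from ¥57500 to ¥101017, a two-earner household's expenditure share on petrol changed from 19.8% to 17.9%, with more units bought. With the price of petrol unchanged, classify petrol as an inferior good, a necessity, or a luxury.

necessity

Quantity rises but the budget share falls as income rises, so 0 < η < 1.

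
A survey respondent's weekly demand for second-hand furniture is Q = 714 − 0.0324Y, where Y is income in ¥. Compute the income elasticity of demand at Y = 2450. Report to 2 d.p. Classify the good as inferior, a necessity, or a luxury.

-0.13 (inferior good)

At Y = 2450: Q = 634.620.
dQ/dY = −0.0324.
η = (dQ/dY)·(Y/Q) = -0.0324 × (2450/634.620) = -0.13.
Since η < 0, the good is an inferior good.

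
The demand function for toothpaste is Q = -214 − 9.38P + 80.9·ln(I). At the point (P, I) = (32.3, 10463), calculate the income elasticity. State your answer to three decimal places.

0.349

At P = 32.3, I = 10463: Q = 231.804.
Holding P constant, ∂Q/∂I = 80.9/I = 0.00773201.
η_I = (∂Q/∂I)·(I/Q) = 0.00773201 × (10463/231.804) = 0.349.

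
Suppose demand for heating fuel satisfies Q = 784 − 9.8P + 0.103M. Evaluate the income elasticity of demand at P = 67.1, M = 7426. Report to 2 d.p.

At P = 67.1, M = 7426: Q = 891.298.
Holding P constant, ∂Q/∂M = 0.103.
η_M = (∂Q/∂M)·(M/Q) = 0.103 × (7426/891.298) = 0.86.

0.86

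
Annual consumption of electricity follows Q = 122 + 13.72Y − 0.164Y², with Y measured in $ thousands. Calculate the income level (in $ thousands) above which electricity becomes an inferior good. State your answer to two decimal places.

41.83

dQ/dY = 13.72 − 0.328Y.
The good is inferior where dQ/dY < 0. Setting dQ/dY = 0 gives Y = 13.72 / 0.328 = 41.83.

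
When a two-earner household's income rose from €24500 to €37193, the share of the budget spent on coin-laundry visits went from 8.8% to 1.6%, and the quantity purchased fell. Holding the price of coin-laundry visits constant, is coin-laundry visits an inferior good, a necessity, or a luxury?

inferior good

Quantity demanded falls as income rises, so η < 0.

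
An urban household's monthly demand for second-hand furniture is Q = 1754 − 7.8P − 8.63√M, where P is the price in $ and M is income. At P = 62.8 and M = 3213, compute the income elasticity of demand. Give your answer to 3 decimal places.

-0.316

At P = 62.8, M = 3213: Q = 774.983.
Holding P constant, ∂Q/∂M = -8.63/(2√M) = -0.0761247.
η_M = (∂Q/∂M)·(M/Q) = -0.0761247 × (3213/774.983) = -0.316.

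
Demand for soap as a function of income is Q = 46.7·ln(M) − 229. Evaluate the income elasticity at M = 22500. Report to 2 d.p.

At M = 22500: Q = 238.993.
dQ/dM = 46.7/M = 0.00207556 at this income.
η = (dQ/dM)·(M/Q) = 0.00207556 × (22500/238.993) = 0.20.

0.20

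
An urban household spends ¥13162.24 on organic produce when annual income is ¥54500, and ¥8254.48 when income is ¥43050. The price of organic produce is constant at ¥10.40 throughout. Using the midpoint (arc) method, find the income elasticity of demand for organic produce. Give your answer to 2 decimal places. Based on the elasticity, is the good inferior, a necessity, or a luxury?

1.95 (luxury)

With a constant price, Q₁ = 13162.24/10.40 = 1265.600 and Q₂ = 8254.48/10.40 = 793.700 (equivalently, work directly with expenditure since P cancels).
Midpoint %ΔQ = (8254.48 − 13162.24)/10708.36 = -0.45831; midpoint %ΔI = (43050 − 54500)/48775 = -0.23475.
η = -0.45831 / -0.23475 = 1.95.
η > 1 ⇒ luxury.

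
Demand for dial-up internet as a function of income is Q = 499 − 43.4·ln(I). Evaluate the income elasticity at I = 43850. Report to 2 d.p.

At I = 43850: Q = 35.118.
dQ/dI = -43.4/I = -0.000989738 at this income.
η = (dQ/dI)·(I/Q) = -0.000989738 × (43850/35.118) = -1.24.

-1.24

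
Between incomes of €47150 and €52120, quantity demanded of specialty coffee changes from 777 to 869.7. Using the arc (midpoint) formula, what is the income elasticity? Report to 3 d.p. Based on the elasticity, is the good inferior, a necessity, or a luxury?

1.124 (luxury)

ΔQ = 869.7 − 777 = 92.7; midpoint Q̄ = (777 + 869.7)/2 = 823.35.
ΔI = 52120 − 47150 = 4970; midpoint Ī = (47150 + 52120)/2 = 49635.
η = (ΔQ/Q̄) ÷ (ΔI/Ī) = (92.7/823.35) ÷ (4970/49635) = 1.124.
η > 1 ⇒ luxury.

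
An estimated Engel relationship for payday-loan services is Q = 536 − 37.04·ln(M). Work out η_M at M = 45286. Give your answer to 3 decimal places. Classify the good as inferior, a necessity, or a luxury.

-0.267 (inferior good)

At M = 45286: Q = 138.903.
dQ/dM = -37.04/M = -0.000817913 at this income.
η = (dQ/dM)·(M/Q) = -0.000817913 × (45286/138.903) = -0.267.
Since η < 0, the good is an inferior good.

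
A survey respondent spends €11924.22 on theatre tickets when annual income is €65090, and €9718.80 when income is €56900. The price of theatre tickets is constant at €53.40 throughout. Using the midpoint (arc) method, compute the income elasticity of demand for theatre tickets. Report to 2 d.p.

With a constant price, Q₁ = 11924.22/53.40 = 223.300 and Q₂ = 9718.80/53.40 = 182.000 (equivalently, work directly with expenditure since P cancels).
Midpoint %ΔQ = (9718.80 − 11924.22)/10821.51 = -0.20380; midpoint %ΔI = (56900 − 65090)/60995 = -0.13427.
η = -0.20380 / -0.13427 = 1.52.

1.52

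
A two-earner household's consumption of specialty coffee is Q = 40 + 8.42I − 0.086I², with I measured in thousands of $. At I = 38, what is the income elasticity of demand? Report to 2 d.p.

At I = 38: Q = 235.7760.
dQ/dI = 8.42 − 0.172I = 1.88400.
η = (dQ/dI)·(I/Q) = 1.88400 × (38/235.7760) = 0.30.

0.30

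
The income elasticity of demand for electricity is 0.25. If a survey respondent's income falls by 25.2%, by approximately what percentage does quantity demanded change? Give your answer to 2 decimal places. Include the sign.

-6.30%

%ΔQ ≈ η × %ΔI = 0.25 × (-25.2%) = -6.30%.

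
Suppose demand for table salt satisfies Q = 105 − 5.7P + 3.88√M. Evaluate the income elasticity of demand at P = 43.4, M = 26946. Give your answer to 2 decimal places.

At P = 43.4, M = 26946: Q = 494.531.
Holding P constant, ∂Q/∂M = 3.88/(2√M) = 0.0118183.
η_M = (∂Q/∂M)·(M/Q) = 0.0118183 × (26946/494.531) = 0.64.

0.64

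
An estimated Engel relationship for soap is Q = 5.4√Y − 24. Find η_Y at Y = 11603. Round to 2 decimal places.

At Y = 11603: Q = 557.673.
dQ/dY = 5.4/(2√Y) = 0.0250656 at this income.
η = (dQ/dY)·(Y/Q) = 0.0250656 × (11603/557.673) = 0.52.

0.52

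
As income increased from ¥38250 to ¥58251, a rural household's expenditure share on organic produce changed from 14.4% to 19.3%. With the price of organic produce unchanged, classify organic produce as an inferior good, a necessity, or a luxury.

luxury

The budget share rises as income rises, so η > 1.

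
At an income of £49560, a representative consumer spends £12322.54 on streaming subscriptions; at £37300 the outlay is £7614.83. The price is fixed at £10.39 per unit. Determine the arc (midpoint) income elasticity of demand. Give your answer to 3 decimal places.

1.673

With a constant price, Q₁ = 12322.54/10.39 = 1186.000 and Q₂ = 7614.83/10.39 = 732.900 (equivalently, work directly with expenditure since P cancels).
Midpoint %ΔQ = (7614.83 − 12322.54)/9968.69 = -0.47225; midpoint %ΔI = (37300 − 49560)/43430 = -0.28229.
η = -0.47225 / -0.28229 = 1.673.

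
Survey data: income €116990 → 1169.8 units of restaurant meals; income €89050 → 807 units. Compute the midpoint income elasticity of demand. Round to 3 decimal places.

ΔQ = 807 − 1169.8 = -362.8; midpoint Q̄ = (1169.8 + 807)/2 = 988.4.
ΔI = 89050 − 116990 = -27940; midpoint Ī = (116990 + 89050)/2 = 103020.
η = (ΔQ/Q̄) ÷ (ΔI/Ī) = (-362.8/988.4) ÷ (-27940/103020) = 1.353.

1.353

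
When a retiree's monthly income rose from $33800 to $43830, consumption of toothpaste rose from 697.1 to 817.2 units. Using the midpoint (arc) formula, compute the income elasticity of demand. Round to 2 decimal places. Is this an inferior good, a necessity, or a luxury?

0.61 (necessity)

ΔQ = 817.2 − 697.1 = 120.1; midpoint Q̄ = (697.1 + 817.2)/2 = 757.15.
ΔI = 43830 − 33800 = 10030; midpoint Ī = (33800 + 43830)/2 = 38815.
η = (ΔQ/Q̄) ÷ (ΔI/Ī) = (120.1/757.15) ÷ (10030/38815) = 0.61.
0 < η < 1 ⇒ necessity.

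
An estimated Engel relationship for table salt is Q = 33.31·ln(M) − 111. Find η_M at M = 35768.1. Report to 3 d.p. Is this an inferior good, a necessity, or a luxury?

At M = 35768.1: Q = 238.249.
dQ/dM = 33.31/M = 0.000931277 at this income.
η = (dQ/dM)·(M/Q) = 0.000931277 × (35768.1/238.249) = 0.140.
Since 0 < η < 1, the good is a necessity.

0.140 (necessity)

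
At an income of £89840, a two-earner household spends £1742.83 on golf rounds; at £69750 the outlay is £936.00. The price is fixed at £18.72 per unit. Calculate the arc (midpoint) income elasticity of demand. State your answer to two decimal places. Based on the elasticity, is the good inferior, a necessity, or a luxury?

2.39 (luxury)

With a constant price, Q₁ = 1742.83/18.72 = 93.100 and Q₂ = 936.00/18.72 = 50.000 (equivalently, work directly with expenditure since P cancels).
Midpoint %ΔQ = (936.00 − 1742.83)/1339.42 = -0.60237; midpoint %ΔI = (69750 − 89840)/79795 = -0.25177.
η = -0.60237 / -0.25177 = 2.39.
η > 1 ⇒ luxury.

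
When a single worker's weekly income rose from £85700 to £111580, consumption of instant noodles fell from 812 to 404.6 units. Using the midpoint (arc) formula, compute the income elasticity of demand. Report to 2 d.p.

-2.55

ΔQ = 404.6 − 812 = -407.4; midpoint Q̄ = (812 + 404.6)/2 = 608.3.
ΔI = 111580 − 85700 = 25880; midpoint Ī = (85700 + 111580)/2 = 98640.
η = (ΔQ/Q̄) ÷ (ΔI/Ī) = (-407.4/608.3) ÷ (25880/98640) = -2.55.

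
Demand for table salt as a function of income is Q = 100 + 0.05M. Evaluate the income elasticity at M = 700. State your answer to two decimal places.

0.26

At M = 700: Q = 135.000.
dQ/dM = 0.05.
η = (dQ/dM)·(M/Q) = 0.05 × (700/135.000) = 0.26.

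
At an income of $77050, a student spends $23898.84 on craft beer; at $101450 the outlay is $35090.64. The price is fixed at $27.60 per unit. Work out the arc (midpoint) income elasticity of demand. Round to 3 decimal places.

With a constant price, Q₁ = 23898.84/27.60 = 865.900 and Q₂ = 35090.64/27.60 = 1271.400 (equivalently, work directly with expenditure since P cancels).
Midpoint %ΔQ = (35090.64 − 23898.84)/29494.74 = 0.37945; midpoint %ΔI = (101450 − 77050)/89250 = 0.27339.
η = 0.37945 / 0.27339 = 1.388.

1.388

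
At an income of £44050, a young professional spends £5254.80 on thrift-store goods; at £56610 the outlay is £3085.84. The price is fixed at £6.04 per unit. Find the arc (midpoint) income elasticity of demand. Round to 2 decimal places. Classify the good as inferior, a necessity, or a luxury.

-2.08 (inferior good)

With a constant price, Q₁ = 5254.80/6.04 = 870.000 and Q₂ = 3085.84/6.04 = 510.901 (equivalently, work directly with expenditure since P cancels).
Midpoint %ΔQ = (3085.84 − 5254.80)/4170.32 = -0.52009; midpoint %ΔI = (56610 − 44050)/50330 = 0.24955.
η = -0.52009 / 0.24955 = -2.08.
η < 0 ⇒ inferior good.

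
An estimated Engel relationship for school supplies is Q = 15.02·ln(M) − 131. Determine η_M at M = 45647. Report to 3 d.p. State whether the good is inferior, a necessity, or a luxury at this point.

0.498 (necessity)

At M = 45647: Q = 30.145.
dQ/dM = 15.02/M = 0.000329047 at this income.
η = (dQ/dM)·(M/Q) = 0.000329047 × (45647/30.145) = 0.498.
Since 0 < η < 1, the good is a necessity.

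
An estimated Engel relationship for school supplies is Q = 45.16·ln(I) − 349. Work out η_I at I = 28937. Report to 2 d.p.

0.39

At I = 28937: Q = 114.923.
dQ/dI = 45.16/I = 0.00156063 at this income.
η = (dQ/dI)·(I/Q) = 0.00156063 × (28937/114.923) = 0.39.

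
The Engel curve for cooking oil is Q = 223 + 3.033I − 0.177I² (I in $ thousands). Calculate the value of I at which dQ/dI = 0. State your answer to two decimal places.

dQ/dI = 3.033 − 0.354I.
The good is inferior where dQ/dI < 0. Setting dQ/dI = 0 gives I = 3.033 / 0.354 = 8.57.

8.57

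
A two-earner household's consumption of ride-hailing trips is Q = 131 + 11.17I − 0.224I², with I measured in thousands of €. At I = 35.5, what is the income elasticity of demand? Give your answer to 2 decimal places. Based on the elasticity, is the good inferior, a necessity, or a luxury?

At I = 35.5: Q = 245.2390.
dQ/dI = 11.17 − 0.448I = -4.73400.
η = (dQ/dI)·(I/Q) = -4.73400 × (35.5/245.2390) = -0.69.
η < 0 ⇒ inferior good.

-0.69 (inferior good)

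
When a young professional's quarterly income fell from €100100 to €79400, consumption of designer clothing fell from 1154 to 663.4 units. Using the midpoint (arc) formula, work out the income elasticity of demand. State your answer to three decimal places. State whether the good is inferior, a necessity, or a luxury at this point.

ΔQ = 663.4 − 1154 = -490.6; midpoint Q̄ = (1154 + 663.4)/2 = 908.7.
ΔI = 79400 − 100100 = -20700; midpoint Ī = (100100 + 79400)/2 = 89750.
η = (ΔQ/Q̄) ÷ (ΔI/Ī) = (-490.6/908.7) ÷ (-20700/89750) = 2.341.
η > 1 ⇒ luxury.

2.341 (luxury)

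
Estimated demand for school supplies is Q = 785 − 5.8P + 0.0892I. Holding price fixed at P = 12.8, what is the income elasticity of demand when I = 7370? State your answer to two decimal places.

0.48

At P = 12.8, I = 7370: Q = 1368.164.
Holding P constant, ∂Q/∂I = 0.0892.
η_I = (∂Q/∂I)·(I/Q) = 0.0892 × (7370/1368.164) = 0.48.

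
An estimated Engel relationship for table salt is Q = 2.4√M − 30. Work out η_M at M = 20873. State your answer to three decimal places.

At M = 20873: Q = 316.740.
dQ/dM = 2.4/(2√M) = 0.00830594 at this income.
η = (dQ/dM)·(M/Q) = 0.00830594 × (20873/316.740) = 0.547.

0.547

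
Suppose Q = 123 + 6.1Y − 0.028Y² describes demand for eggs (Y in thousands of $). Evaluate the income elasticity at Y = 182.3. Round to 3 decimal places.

At Y = 182.3: Q = 304.4979.
dQ/dY = 6.1 − 0.056Y = -4.10880.
η = (dQ/dY)·(Y/Q) = -4.10880 × (182.3/304.4979) = -2.460.

-2.460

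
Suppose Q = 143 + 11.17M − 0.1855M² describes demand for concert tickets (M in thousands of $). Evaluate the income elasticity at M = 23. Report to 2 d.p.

At M = 23: Q = 301.7805.
dQ/dM = 11.17 − 0.371M = 2.63700.
η = (dQ/dM)·(M/Q) = 2.63700 × (23/301.7805) = 0.20.

0.20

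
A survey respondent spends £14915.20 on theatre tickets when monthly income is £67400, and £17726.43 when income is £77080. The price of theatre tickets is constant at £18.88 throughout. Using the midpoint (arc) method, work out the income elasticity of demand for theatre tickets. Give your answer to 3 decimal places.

1.285

With a constant price, Q₁ = 14915.20/18.88 = 790.000 and Q₂ = 17726.43/18.88 = 938.900 (equivalently, work directly with expenditure since P cancels).
Midpoint %ΔQ = (17726.43 − 14915.20)/16320.82 = 0.17225; midpoint %ΔI = (77080 − 67400)/72240 = 0.13400.
η = 0.17225 / 0.13400 = 1.285.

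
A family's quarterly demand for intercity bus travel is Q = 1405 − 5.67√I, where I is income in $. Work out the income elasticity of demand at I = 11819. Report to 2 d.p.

At I = 11819: Q = 788.585.
dQ/dI = -5.67/(2√I) = -0.0260773 at this income.
η = (dQ/dI)·(I/Q) = -0.0260773 × (11819/788.585) = -0.39.

-0.39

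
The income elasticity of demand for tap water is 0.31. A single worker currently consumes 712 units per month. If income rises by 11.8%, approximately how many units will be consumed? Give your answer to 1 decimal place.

%ΔQ ≈ η × %ΔI = 0.31 × 11.8% = 3.658%.
New Q ≈ 712 × (1 + 0.03658) = 738.0.

738.0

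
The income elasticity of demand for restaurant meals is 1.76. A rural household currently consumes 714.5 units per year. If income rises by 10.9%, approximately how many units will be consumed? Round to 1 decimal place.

%ΔQ ≈ η × %ΔI = 1.76 × 10.9% = 19.184%.
New Q ≈ 714.5 × (1 + 0.19184) = 851.6.

851.6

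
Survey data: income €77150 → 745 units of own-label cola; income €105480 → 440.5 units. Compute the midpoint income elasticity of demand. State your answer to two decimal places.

ΔQ = 440.5 − 745 = -304.5; midpoint Q̄ = (745 + 440.5)/2 = 592.75.
ΔI = 105480 − 77150 = 28330; midpoint Ī = (77150 + 105480)/2 = 91315.
η = (ΔQ/Q̄) ÷ (ΔI/Ī) = (-304.5/592.75) ÷ (28330/91315) = -1.66.

-1.66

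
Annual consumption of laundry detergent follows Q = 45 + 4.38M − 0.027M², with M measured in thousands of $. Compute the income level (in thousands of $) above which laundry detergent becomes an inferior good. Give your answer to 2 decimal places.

81.11

dQ/dM = 4.38 − 0.054M.
The good is inferior where dQ/dM < 0. Setting dQ/dM = 0 gives M = 4.38 / 0.054 = 81.11.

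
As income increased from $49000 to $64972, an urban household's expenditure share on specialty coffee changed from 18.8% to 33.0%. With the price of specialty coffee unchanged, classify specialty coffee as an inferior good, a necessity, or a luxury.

luxury

The budget share rises as income rises, so η > 1.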